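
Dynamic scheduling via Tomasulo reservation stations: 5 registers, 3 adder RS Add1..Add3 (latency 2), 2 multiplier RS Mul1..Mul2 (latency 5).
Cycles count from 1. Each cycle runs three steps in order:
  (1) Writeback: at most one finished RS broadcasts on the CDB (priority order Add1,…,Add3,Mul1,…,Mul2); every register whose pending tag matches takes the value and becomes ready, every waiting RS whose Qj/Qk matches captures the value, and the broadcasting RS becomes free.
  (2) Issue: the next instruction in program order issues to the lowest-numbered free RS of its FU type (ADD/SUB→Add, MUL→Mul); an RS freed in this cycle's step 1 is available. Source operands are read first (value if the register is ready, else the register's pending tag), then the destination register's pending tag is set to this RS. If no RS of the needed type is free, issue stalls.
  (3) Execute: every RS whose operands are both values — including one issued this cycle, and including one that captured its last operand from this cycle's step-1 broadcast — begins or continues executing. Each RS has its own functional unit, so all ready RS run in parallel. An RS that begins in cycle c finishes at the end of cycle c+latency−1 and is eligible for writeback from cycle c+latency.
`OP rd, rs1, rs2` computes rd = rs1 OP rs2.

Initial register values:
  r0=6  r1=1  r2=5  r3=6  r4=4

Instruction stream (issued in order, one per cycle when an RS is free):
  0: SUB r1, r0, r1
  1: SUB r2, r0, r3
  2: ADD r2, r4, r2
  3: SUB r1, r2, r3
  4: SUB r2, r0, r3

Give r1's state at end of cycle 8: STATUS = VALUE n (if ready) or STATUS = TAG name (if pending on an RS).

STATUS = VALUE -2

  c1: issue SUB r1<-Add1  regs: r0:6,r1:Add1,r2:5,r3:6,r4:4
  c2: issue SUB r2<-Add2  regs: r0:6,r1:Add1,r2:Add2,r3:6,r4:4
  c3: CDB Add1=5; issue ADD r2<-Add1  regs: r0:6,r1:5,r2:Add1,r3:6,r4:4
  c4: CDB Add2=0; issue SUB r1<-Add2  regs: r0:6,r1:Add2,r2:Add1,r3:6,r4:4
  c5: issue SUB r2<-Add3  regs: r0:6,r1:Add2,r2:Add3,r3:6,r4:4
  c6: CDB Add1=4  regs: r0:6,r1:Add2,r2:Add3,r3:6,r4:4
  c7: CDB Add3=0  regs: r0:6,r1:Add2,r2:0,r3:6,r4:4
  c8: CDB Add2=-2  regs: r0:6,r1:-2,r2:0,r3:6,r4:4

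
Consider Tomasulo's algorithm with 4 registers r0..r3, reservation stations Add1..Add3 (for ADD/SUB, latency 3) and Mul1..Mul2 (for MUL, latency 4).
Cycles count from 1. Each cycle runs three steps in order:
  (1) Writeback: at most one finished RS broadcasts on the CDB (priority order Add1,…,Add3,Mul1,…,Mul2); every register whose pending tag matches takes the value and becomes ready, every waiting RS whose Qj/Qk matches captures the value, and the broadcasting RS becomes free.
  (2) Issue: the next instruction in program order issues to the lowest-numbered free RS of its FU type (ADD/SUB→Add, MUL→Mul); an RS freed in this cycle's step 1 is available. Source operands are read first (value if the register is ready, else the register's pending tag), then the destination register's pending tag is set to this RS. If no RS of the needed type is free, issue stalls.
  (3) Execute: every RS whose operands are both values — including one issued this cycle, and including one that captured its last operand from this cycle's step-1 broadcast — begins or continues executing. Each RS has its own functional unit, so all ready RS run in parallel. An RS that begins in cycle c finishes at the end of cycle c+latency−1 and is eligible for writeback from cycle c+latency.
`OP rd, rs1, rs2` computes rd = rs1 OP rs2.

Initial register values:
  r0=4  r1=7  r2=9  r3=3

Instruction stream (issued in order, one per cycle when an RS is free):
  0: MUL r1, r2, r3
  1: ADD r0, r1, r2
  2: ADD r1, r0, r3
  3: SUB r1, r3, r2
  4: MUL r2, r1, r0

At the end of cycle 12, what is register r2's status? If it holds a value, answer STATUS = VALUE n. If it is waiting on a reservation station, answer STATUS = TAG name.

STATUS = VALUE -216

c1: issue MUL r1<-Mul1 | r0:4,r1:Mul1,r2:9,r3:3
c2: issue ADD r0<-Add1 | r0:Add1,r1:Mul1,r2:9,r3:3
c3: issue ADD r1<-Add2 | r0:Add1,r1:Add2,r2:9,r3:3
c4: issue SUB r1<-Add3 | r0:Add1,r1:Add3,r2:9,r3:3
c5: CDB Mul1=27; issue MUL r2<-Mul1 | r0:Add1,r1:Add3,r2:Mul1,r3:3
c6: - | r0:Add1,r1:Add3,r2:Mul1,r3:3
c7: CDB Add3=-6 | r0:Add1,r1:-6,r2:Mul1,r3:3
c8: CDB Add1=36 | r0:36,r1:-6,r2:Mul1,r3:3
c9: - | r0:36,r1:-6,r2:Mul1,r3:3
c10: - | r0:36,r1:-6,r2:Mul1,r3:3
c11: CDB Add2=39 | r0:36,r1:-6,r2:Mul1,r3:3
c12: CDB Mul1=-216 | r0:36,r1:-6,r2:-216,r3:3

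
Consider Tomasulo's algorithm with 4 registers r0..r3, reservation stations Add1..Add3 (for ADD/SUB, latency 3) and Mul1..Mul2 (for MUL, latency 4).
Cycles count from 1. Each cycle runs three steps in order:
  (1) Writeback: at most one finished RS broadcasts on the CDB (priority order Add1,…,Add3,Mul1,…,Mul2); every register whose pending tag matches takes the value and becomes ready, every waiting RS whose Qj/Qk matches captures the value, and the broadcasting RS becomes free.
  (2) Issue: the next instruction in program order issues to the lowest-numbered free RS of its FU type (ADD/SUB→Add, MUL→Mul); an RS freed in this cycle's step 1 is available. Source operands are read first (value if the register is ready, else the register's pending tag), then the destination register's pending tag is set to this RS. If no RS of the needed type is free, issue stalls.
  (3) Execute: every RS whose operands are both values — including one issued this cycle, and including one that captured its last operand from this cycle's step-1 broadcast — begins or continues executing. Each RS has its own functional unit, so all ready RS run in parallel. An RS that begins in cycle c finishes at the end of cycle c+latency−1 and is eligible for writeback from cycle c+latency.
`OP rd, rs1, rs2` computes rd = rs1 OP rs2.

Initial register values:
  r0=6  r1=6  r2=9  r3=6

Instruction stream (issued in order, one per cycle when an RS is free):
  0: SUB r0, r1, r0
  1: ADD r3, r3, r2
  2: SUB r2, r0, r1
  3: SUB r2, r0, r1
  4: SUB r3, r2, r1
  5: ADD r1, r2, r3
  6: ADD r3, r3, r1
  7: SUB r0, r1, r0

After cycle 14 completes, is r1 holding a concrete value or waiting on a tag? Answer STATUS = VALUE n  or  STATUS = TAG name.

cycle 1: issue SUB r0<-Add1 // r0:Add1,r1:6,r2:9,r3:6
cycle 2: issue ADD r3<-Add2 // r0:Add1,r1:6,r2:9,r3:Add2
cycle 3: issue SUB r2<-Add3 // r0:Add1,r1:6,r2:Add3,r3:Add2
cycle 4: CDB Add1=0; issue SUB r2<-Add1 // r0:0,r1:6,r2:Add1,r3:Add2
cycle 5: CDB Add2=15; issue SUB r3<-Add2 // r0:0,r1:6,r2:Add1,r3:Add2
cycle 6: stall // r0:0,r1:6,r2:Add1,r3:Add2
cycle 7: CDB Add1=-6; issue ADD r1<-Add1 // r0:0,r1:Add1,r2:-6,r3:Add2
cycle 8: CDB Add3=-6; issue ADD r3<-Add3 // r0:0,r1:Add1,r2:-6,r3:Add3
cycle 9: stall // r0:0,r1:Add1,r2:-6,r3:Add3
cycle 10: CDB Add2=-12; issue SUB r0<-Add2 // r0:Add2,r1:Add1,r2:-6,r3:Add3
cycle 11: - // r0:Add2,r1:Add1,r2:-6,r3:Add3
cycle 12: - // r0:Add2,r1:Add1,r2:-6,r3:Add3
cycle 13: CDB Add1=-18 // r0:Add2,r1:-18,r2:-6,r3:Add3
cycle 14: - // r0:Add2,r1:-18,r2:-6,r3:Add3

STATUS = VALUE -18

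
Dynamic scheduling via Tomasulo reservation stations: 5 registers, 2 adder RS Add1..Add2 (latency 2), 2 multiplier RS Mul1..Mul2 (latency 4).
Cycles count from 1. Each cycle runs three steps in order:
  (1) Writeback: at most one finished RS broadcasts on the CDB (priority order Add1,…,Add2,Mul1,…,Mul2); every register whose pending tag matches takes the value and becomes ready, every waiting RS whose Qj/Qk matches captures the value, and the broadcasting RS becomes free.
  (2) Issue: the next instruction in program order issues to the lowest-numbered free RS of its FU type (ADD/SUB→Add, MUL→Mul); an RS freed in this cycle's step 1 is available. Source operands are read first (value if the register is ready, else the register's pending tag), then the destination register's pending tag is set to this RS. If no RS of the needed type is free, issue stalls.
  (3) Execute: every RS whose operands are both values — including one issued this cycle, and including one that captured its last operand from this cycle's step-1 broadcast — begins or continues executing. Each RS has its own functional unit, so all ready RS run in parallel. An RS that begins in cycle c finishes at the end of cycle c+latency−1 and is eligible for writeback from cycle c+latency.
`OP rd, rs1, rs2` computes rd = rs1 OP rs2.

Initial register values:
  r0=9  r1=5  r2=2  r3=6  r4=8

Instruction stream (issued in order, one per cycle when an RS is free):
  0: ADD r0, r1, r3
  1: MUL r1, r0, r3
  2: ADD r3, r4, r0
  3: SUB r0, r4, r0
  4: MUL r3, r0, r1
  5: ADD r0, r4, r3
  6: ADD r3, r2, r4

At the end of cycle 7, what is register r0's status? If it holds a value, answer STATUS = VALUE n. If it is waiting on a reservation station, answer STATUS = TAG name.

c1: issue ADD r0<-Add1 | r0:Add1,r1:5,r2:2,r3:6,r4:8
c2: issue MUL r1<-Mul1 | r0:Add1,r1:Mul1,r2:2,r3:6,r4:8
c3: CDB Add1=11; issue ADD r3<-Add1 | r0:11,r1:Mul1,r2:2,r3:Add1,r4:8
c4: issue SUB r0<-Add2 | r0:Add2,r1:Mul1,r2:2,r3:Add1,r4:8
c5: CDB Add1=19; issue MUL r3<-Mul2 | r0:Add2,r1:Mul1,r2:2,r3:Mul2,r4:8
c6: CDB Add2=-3; issue ADD r0<-Add1 | r0:Add1,r1:Mul1,r2:2,r3:Mul2,r4:8
c7: CDB Mul1=66; issue ADD r3<-Add2 | r0:Add1,r1:66,r2:2,r3:Add2,r4:8

STATUS = TAG Add1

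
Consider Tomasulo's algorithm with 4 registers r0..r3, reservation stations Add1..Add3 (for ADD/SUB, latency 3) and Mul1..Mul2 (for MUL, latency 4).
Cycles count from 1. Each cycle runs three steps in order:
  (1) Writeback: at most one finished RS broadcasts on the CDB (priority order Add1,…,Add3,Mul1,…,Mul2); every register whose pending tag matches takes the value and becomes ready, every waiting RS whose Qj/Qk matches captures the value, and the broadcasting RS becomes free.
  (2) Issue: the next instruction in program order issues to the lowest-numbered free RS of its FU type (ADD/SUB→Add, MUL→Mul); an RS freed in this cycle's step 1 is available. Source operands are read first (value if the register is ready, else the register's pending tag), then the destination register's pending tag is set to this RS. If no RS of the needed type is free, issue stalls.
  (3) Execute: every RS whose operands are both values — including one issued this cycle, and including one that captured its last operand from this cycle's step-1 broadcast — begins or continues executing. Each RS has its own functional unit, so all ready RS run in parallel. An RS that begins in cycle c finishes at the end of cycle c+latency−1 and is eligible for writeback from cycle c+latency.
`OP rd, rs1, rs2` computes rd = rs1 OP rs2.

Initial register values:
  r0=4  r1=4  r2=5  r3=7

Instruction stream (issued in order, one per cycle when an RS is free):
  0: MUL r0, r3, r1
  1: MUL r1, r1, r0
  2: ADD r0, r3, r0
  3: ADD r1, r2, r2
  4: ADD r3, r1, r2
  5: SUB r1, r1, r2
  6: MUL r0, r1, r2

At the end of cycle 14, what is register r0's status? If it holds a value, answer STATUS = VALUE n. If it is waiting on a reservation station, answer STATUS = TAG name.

cycle 1: issue MUL r0<-Mul1 // r0:Mul1,r1:4,r2:5,r3:7
cycle 2: issue MUL r1<-Mul2 // r0:Mul1,r1:Mul2,r2:5,r3:7
cycle 3: issue ADD r0<-Add1 // r0:Add1,r1:Mul2,r2:5,r3:7
cycle 4: issue ADD r1<-Add2 // r0:Add1,r1:Add2,r2:5,r3:7
cycle 5: CDB Mul1=28; issue ADD r3<-Add3 // r0:Add1,r1:Add2,r2:5,r3:Add3
cycle 6: stall // r0:Add1,r1:Add2,r2:5,r3:Add3
cycle 7: CDB Add2=10; issue SUB r1<-Add2 // r0:Add1,r1:Add2,r2:5,r3:Add3
cycle 8: CDB Add1=35; issue MUL r0<-Mul1 // r0:Mul1,r1:Add2,r2:5,r3:Add3
cycle 9: CDB Mul2=112 // r0:Mul1,r1:Add2,r2:5,r3:Add3
cycle 10: CDB Add2=5 // r0:Mul1,r1:5,r2:5,r3:Add3
cycle 11: CDB Add3=15 // r0:Mul1,r1:5,r2:5,r3:15
cycle 12: - // r0:Mul1,r1:5,r2:5,r3:15
cycle 13: - // r0:Mul1,r1:5,r2:5,r3:15
cycle 14: CDB Mul1=25 // r0:25,r1:5,r2:5,r3:15

STATUS = VALUE 25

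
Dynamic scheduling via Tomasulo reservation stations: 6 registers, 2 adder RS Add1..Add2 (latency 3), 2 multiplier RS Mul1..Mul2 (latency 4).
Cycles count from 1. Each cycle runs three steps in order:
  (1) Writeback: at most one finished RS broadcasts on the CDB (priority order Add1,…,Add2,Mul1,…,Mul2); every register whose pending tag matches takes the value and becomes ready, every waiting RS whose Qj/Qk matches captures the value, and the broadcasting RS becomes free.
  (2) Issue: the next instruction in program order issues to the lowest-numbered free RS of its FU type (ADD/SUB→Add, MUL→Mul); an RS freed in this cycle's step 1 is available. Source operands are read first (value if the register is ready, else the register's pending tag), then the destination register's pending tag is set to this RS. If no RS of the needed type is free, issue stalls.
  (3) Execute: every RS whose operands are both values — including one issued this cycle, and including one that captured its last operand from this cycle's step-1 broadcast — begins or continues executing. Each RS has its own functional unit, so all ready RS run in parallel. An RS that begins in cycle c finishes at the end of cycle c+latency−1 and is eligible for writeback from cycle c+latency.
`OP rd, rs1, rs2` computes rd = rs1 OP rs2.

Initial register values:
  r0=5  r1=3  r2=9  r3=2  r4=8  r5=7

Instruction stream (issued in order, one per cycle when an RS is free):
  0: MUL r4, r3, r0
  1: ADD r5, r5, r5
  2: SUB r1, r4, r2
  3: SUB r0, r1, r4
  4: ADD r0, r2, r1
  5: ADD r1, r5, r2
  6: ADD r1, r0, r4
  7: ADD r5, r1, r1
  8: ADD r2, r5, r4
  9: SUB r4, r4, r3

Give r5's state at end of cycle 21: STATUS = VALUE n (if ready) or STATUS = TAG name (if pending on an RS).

cycle 1: issue MUL r4<-Mul1 // r0:5,r1:3,r2:9,r3:2,r4:Mul1,r5:7
cycle 2: issue ADD r5<-Add1 // r0:5,r1:3,r2:9,r3:2,r4:Mul1,r5:Add1
cycle 3: issue SUB r1<-Add2 // r0:5,r1:Add2,r2:9,r3:2,r4:Mul1,r5:Add1
cycle 4: stall // r0:5,r1:Add2,r2:9,r3:2,r4:Mul1,r5:Add1
cycle 5: CDB Add1=14; issue SUB r0<-Add1 // r0:Add1,r1:Add2,r2:9,r3:2,r4:Mul1,r5:14
cycle 6: CDB Mul1=10; stall // r0:Add1,r1:Add2,r2:9,r3:2,r4:10,r5:14
cycle 7: stall // r0:Add1,r1:Add2,r2:9,r3:2,r4:10,r5:14
cycle 8: stall // r0:Add1,r1:Add2,r2:9,r3:2,r4:10,r5:14
cycle 9: CDB Add2=1; issue ADD r0<-Add2 // r0:Add2,r1:1,r2:9,r3:2,r4:10,r5:14
cycle 10: stall // r0:Add2,r1:1,r2:9,r3:2,r4:10,r5:14
cycle 11: stall // r0:Add2,r1:1,r2:9,r3:2,r4:10,r5:14
cycle 12: CDB Add1=-9; issue ADD r1<-Add1 // r0:Add2,r1:Add1,r2:9,r3:2,r4:10,r5:14
cycle 13: CDB Add2=10; issue ADD r1<-Add2 // r0:10,r1:Add2,r2:9,r3:2,r4:10,r5:14
cycle 14: stall // r0:10,r1:Add2,r2:9,r3:2,r4:10,r5:14
cycle 15: CDB Add1=23; issue ADD r5<-Add1 // r0:10,r1:Add2,r2:9,r3:2,r4:10,r5:Add1
cycle 16: CDB Add2=20; issue ADD r2<-Add2 // r0:10,r1:20,r2:Add2,r3:2,r4:10,r5:Add1
cycle 17: stall // r0:10,r1:20,r2:Add2,r3:2,r4:10,r5:Add1
cycle 18: stall // r0:10,r1:20,r2:Add2,r3:2,r4:10,r5:Add1
cycle 19: CDB Add1=40; issue SUB r4<-Add1 // r0:10,r1:20,r2:Add2,r3:2,r4:Add1,r5:40
cycle 20: - // r0:10,r1:20,r2:Add2,r3:2,r4:Add1,r5:40
cycle 21: - // r0:10,r1:20,r2:Add2,r3:2,r4:Add1,r5:40

STATUS = VALUE 40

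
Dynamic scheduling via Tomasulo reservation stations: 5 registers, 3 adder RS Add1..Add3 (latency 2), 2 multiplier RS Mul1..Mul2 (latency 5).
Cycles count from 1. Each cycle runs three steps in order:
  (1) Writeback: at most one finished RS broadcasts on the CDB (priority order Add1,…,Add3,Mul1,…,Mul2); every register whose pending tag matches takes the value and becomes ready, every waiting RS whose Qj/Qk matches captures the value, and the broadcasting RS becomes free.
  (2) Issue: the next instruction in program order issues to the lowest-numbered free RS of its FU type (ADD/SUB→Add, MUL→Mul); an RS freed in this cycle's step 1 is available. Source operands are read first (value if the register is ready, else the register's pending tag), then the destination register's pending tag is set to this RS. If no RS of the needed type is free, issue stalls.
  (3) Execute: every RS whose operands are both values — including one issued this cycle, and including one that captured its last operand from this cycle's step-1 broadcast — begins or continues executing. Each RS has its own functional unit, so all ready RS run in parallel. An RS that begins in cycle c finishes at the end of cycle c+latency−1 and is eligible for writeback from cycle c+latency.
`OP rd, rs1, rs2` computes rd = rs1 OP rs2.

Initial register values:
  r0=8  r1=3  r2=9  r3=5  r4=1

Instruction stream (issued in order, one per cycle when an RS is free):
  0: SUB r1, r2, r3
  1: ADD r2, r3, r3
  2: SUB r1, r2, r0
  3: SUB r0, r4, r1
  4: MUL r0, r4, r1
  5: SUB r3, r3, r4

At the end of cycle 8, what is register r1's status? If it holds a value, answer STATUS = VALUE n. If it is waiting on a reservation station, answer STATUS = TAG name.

STATUS = VALUE 2

  c1: issue SUB r1<-Add1  regs: r0:8,r1:Add1,r2:9,r3:5,r4:1
  c2: issue ADD r2<-Add2  regs: r0:8,r1:Add1,r2:Add2,r3:5,r4:1
  c3: CDB Add1=4; issue SUB r1<-Add1  regs: r0:8,r1:Add1,r2:Add2,r3:5,r4:1
  c4: CDB Add2=10; issue SUB r0<-Add2  regs: r0:Add2,r1:Add1,r2:10,r3:5,r4:1
  c5: issue MUL r0<-Mul1  regs: r0:Mul1,r1:Add1,r2:10,r3:5,r4:1
  c6: CDB Add1=2; issue SUB r3<-Add1  regs: r0:Mul1,r1:2,r2:10,r3:Add1,r4:1
  c7: -  regs: r0:Mul1,r1:2,r2:10,r3:Add1,r4:1
  c8: CDB Add1=4  regs: r0:Mul1,r1:2,r2:10,r3:4,r4:1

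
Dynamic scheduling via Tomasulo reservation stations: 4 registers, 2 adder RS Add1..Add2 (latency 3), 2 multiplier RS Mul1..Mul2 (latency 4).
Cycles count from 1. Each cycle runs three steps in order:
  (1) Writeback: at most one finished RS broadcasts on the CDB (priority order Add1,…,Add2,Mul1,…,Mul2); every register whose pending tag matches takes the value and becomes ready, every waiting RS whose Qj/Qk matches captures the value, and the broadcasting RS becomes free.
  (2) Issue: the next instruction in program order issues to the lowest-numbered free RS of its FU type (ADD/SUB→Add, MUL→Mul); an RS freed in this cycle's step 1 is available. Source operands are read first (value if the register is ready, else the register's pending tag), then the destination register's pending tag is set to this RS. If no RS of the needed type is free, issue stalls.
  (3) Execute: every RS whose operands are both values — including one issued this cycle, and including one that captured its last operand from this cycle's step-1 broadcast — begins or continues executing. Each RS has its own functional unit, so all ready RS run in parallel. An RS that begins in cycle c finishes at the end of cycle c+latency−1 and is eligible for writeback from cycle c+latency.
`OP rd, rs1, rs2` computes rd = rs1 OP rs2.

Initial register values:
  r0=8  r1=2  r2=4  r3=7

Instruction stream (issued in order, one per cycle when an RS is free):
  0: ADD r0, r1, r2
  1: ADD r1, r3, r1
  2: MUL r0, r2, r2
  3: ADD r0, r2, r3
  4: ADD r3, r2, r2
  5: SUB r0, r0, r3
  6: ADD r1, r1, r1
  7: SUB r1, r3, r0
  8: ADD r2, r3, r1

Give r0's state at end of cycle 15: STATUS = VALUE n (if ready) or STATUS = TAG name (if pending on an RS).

cycle 1: issue ADD r0<-Add1 // r0:Add1,r1:2,r2:4,r3:7
cycle 2: issue ADD r1<-Add2 // r0:Add1,r1:Add2,r2:4,r3:7
cycle 3: issue MUL r0<-Mul1 // r0:Mul1,r1:Add2,r2:4,r3:7
cycle 4: CDB Add1=6; issue ADD r0<-Add1 // r0:Add1,r1:Add2,r2:4,r3:7
cycle 5: CDB Add2=9; issue ADD r3<-Add2 // r0:Add1,r1:9,r2:4,r3:Add2
cycle 6: stall // r0:Add1,r1:9,r2:4,r3:Add2
cycle 7: CDB Add1=11; issue SUB r0<-Add1 // r0:Add1,r1:9,r2:4,r3:Add2
cycle 8: CDB Add2=8; issue ADD r1<-Add2 // r0:Add1,r1:Add2,r2:4,r3:8
cycle 9: CDB Mul1=16; stall // r0:Add1,r1:Add2,r2:4,r3:8
cycle 10: stall // r0:Add1,r1:Add2,r2:4,r3:8
cycle 11: CDB Add1=3; issue SUB r1<-Add1 // r0:3,r1:Add1,r2:4,r3:8
cycle 12: CDB Add2=18; issue ADD r2<-Add2 // r0:3,r1:Add1,r2:Add2,r3:8
cycle 13: - // r0:3,r1:Add1,r2:Add2,r3:8
cycle 14: CDB Add1=5 // r0:3,r1:5,r2:Add2,r3:8
cycle 15: - // r0:3,r1:5,r2:Add2,r3:8

STATUS = VALUE 3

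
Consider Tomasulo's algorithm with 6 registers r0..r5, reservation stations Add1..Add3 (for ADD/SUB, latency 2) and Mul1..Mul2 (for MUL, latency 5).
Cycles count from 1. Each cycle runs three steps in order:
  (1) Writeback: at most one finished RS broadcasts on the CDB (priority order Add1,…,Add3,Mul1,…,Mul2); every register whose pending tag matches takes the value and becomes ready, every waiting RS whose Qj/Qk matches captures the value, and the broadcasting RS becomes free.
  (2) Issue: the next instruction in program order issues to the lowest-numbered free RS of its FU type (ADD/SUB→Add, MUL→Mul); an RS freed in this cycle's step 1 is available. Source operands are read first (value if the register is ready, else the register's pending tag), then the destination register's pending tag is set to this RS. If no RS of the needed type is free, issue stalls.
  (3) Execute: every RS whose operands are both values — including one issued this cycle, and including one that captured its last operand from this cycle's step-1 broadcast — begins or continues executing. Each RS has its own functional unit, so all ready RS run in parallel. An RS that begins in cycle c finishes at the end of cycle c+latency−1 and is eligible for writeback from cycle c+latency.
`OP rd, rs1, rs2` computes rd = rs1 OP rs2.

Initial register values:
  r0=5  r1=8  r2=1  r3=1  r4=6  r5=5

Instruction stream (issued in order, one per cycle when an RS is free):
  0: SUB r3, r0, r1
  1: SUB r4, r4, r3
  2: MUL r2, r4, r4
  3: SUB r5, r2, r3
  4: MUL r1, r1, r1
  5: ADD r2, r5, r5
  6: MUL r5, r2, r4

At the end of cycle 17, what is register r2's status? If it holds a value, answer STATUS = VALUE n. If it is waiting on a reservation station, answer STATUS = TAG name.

  c1: issue SUB r3<-Add1  regs: r0:5,r1:8,r2:1,r3:Add1,r4:6,r5:5
  c2: issue SUB r4<-Add2  regs: r0:5,r1:8,r2:1,r3:Add1,r4:Add2,r5:5
  c3: CDB Add1=-3; issue MUL r2<-Mul1  regs: r0:5,r1:8,r2:Mul1,r3:-3,r4:Add2,r5:5
  c4: issue SUB r5<-Add1  regs: r0:5,r1:8,r2:Mul1,r3:-3,r4:Add2,r5:Add1
  c5: CDB Add2=9; issue MUL r1<-Mul2  regs: r0:5,r1:Mul2,r2:Mul1,r3:-3,r4:9,r5:Add1
  c6: issue ADD r2<-Add2  regs: r0:5,r1:Mul2,r2:Add2,r3:-3,r4:9,r5:Add1
  c7: stall  regs: r0:5,r1:Mul2,r2:Add2,r3:-3,r4:9,r5:Add1
  c8: stall  regs: r0:5,r1:Mul2,r2:Add2,r3:-3,r4:9,r5:Add1
  c9: stall  regs: r0:5,r1:Mul2,r2:Add2,r3:-3,r4:9,r5:Add1
  c10: CDB Mul1=81; issue MUL r5<-Mul1  regs: r0:5,r1:Mul2,r2:Add2,r3:-3,r4:9,r5:Mul1
  c11: CDB Mul2=64  regs: r0:5,r1:64,r2:Add2,r3:-3,r4:9,r5:Mul1
  c12: CDB Add1=84  regs: r0:5,r1:64,r2:Add2,r3:-3,r4:9,r5:Mul1
  c13: -  regs: r0:5,r1:64,r2:Add2,r3:-3,r4:9,r5:Mul1
  c14: CDB Add2=168  regs: r0:5,r1:64,r2:168,r3:-3,r4:9,r5:Mul1
  c15: -  regs: r0:5,r1:64,r2:168,r3:-3,r4:9,r5:Mul1
  c16: -  regs: r0:5,r1:64,r2:168,r3:-3,r4:9,r5:Mul1
  c17: -  regs: r0:5,r1:64,r2:168,r3:-3,r4:9,r5:Mul1

STATUS = VALUE 168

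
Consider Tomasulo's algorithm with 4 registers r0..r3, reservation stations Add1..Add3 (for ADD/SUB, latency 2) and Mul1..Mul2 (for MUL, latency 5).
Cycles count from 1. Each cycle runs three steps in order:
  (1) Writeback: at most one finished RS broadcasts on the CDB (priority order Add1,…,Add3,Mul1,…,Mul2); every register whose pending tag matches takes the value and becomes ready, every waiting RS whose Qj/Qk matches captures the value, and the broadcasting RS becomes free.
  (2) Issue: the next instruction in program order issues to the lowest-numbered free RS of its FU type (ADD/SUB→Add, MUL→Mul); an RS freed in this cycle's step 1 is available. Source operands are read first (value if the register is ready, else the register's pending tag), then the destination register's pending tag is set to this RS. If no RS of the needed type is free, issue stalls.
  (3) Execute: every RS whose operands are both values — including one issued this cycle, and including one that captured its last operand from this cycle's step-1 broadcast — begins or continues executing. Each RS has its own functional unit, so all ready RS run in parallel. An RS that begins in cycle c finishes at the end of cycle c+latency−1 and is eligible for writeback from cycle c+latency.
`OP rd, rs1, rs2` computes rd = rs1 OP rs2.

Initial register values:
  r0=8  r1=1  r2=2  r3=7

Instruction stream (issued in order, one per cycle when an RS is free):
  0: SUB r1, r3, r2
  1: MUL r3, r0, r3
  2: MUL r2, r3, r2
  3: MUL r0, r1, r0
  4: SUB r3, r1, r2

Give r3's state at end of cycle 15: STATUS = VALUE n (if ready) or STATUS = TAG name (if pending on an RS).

  c1: issue SUB r1<-Add1  regs: r0:8,r1:Add1,r2:2,r3:7
  c2: issue MUL r3<-Mul1  regs: r0:8,r1:Add1,r2:2,r3:Mul1
  c3: CDB Add1=5; issue MUL r2<-Mul2  regs: r0:8,r1:5,r2:Mul2,r3:Mul1
  c4: stall  regs: r0:8,r1:5,r2:Mul2,r3:Mul1
  c5: stall  regs: r0:8,r1:5,r2:Mul2,r3:Mul1
  c6: stall  regs: r0:8,r1:5,r2:Mul2,r3:Mul1
  c7: CDB Mul1=56; issue MUL r0<-Mul1  regs: r0:Mul1,r1:5,r2:Mul2,r3:56
  c8: issue SUB r3<-Add1  regs: r0:Mul1,r1:5,r2:Mul2,r3:Add1
  c9: -  regs: r0:Mul1,r1:5,r2:Mul2,r3:Add1
  c10: -  regs: r0:Mul1,r1:5,r2:Mul2,r3:Add1
  c11: -  regs: r0:Mul1,r1:5,r2:Mul2,r3:Add1
  c12: CDB Mul1=40  regs: r0:40,r1:5,r2:Mul2,r3:Add1
  c13: CDB Mul2=112  regs: r0:40,r1:5,r2:112,r3:Add1
  c14: -  regs: r0:40,r1:5,r2:112,r3:Add1
  c15: CDB Add1=-107  regs: r0:40,r1:5,r2:112,r3:-107

STATUS = VALUE -107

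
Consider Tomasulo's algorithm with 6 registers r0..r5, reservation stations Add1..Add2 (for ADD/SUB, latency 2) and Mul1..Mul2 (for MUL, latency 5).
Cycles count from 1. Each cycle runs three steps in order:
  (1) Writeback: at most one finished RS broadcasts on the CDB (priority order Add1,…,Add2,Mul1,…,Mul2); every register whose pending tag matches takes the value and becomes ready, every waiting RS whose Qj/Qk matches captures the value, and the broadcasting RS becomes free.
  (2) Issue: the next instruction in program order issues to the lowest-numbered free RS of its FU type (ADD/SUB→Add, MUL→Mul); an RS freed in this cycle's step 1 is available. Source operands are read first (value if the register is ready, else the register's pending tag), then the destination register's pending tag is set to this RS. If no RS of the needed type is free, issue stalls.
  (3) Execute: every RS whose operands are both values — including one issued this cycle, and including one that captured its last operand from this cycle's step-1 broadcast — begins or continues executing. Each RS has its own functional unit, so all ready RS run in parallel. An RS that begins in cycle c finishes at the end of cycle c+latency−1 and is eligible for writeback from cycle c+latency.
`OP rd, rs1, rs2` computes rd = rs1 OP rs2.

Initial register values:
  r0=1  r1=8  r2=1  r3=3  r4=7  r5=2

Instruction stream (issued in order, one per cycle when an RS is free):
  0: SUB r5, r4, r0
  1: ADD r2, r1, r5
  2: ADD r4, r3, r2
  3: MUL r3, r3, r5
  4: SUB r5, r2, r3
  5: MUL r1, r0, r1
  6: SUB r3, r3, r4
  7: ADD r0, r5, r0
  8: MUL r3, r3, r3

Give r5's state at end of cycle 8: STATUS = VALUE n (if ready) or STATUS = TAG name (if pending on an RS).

  c1: issue SUB r5<-Add1  regs: r0:1,r1:8,r2:1,r3:3,r4:7,r5:Add1
  c2: issue ADD r2<-Add2  regs: r0:1,r1:8,r2:Add2,r3:3,r4:7,r5:Add1
  c3: CDB Add1=6; issue ADD r4<-Add1  regs: r0:1,r1:8,r2:Add2,r3:3,r4:Add1,r5:6
  c4: issue MUL r3<-Mul1  regs: r0:1,r1:8,r2:Add2,r3:Mul1,r4:Add1,r5:6
  c5: CDB Add2=14; issue SUB r5<-Add2  regs: r0:1,r1:8,r2:14,r3:Mul1,r4:Add1,r5:Add2
  c6: issue MUL r1<-Mul2  regs: r0:1,r1:Mul2,r2:14,r3:Mul1,r4:Add1,r5:Add2
  c7: CDB Add1=17; issue SUB r3<-Add1  regs: r0:1,r1:Mul2,r2:14,r3:Add1,r4:17,r5:Add2
  c8: stall  regs: r0:1,r1:Mul2,r2:14,r3:Add1,r4:17,r5:Add2

STATUS = TAG Add2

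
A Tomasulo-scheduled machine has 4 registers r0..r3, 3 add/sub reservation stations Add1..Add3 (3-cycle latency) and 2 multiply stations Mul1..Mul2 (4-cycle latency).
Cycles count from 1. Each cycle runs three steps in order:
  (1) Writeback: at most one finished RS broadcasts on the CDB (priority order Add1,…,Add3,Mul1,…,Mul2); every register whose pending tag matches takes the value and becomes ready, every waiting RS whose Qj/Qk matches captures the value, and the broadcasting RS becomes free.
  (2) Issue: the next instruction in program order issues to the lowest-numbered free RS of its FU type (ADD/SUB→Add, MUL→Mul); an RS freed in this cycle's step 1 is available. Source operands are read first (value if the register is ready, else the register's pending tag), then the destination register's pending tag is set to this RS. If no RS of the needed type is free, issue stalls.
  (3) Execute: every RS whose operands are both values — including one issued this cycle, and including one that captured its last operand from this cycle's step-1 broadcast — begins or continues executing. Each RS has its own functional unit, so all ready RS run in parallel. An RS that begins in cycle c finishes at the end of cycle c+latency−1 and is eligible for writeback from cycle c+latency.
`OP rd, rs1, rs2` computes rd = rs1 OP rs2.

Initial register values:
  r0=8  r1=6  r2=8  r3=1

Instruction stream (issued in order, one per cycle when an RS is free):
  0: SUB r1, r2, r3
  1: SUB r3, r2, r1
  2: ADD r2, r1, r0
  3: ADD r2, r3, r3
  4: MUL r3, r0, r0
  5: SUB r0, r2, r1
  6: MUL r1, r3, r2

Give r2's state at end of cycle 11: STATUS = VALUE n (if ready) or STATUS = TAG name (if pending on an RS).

STATUS = VALUE 2

  c1: issue SUB r1<-Add1  regs: r0:8,r1:Add1,r2:8,r3:1
  c2: issue SUB r3<-Add2  regs: r0:8,r1:Add1,r2:8,r3:Add2
  c3: issue ADD r2<-Add3  regs: r0:8,r1:Add1,r2:Add3,r3:Add2
  c4: CDB Add1=7; issue ADD r2<-Add1  regs: r0:8,r1:7,r2:Add1,r3:Add2
  c5: issue MUL r3<-Mul1  regs: r0:8,r1:7,r2:Add1,r3:Mul1
  c6: stall  regs: r0:8,r1:7,r2:Add1,r3:Mul1
  c7: CDB Add2=1; issue SUB r0<-Add2  regs: r0:Add2,r1:7,r2:Add1,r3:Mul1
  c8: CDB Add3=15; issue MUL r1<-Mul2  regs: r0:Add2,r1:Mul2,r2:Add1,r3:Mul1
  c9: CDB Mul1=64  regs: r0:Add2,r1:Mul2,r2:Add1,r3:64
  c10: CDB Add1=2  regs: r0:Add2,r1:Mul2,r2:2,r3:64
  c11: -  regs: r0:Add2,r1:Mul2,r2:2,r3:64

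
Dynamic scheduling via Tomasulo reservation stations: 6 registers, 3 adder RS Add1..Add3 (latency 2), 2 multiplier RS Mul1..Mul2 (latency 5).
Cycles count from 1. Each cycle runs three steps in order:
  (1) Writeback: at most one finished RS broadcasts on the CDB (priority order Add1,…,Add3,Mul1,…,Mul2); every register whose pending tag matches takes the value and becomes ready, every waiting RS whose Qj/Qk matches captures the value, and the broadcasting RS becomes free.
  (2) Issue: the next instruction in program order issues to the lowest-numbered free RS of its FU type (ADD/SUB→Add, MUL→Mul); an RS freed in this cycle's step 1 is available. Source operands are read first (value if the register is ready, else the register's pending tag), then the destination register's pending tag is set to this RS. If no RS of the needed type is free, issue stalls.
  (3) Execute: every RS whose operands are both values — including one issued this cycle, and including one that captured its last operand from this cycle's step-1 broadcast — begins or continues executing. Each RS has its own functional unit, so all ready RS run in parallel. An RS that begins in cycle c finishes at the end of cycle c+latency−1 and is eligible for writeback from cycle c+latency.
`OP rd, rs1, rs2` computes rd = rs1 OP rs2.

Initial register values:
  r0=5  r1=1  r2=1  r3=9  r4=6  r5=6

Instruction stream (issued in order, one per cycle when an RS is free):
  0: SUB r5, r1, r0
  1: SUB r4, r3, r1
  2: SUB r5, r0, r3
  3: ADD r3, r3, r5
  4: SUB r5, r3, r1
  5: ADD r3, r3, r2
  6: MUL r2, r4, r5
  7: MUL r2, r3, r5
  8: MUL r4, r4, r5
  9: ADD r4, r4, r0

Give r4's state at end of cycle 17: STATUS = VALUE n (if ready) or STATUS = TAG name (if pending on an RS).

cycle 1: issue SUB r5<-Add1 // r0:5,r1:1,r2:1,r3:9,r4:6,r5:Add1
cycle 2: issue SUB r4<-Add2 // r0:5,r1:1,r2:1,r3:9,r4:Add2,r5:Add1
cycle 3: CDB Add1=-4; issue SUB r5<-Add1 // r0:5,r1:1,r2:1,r3:9,r4:Add2,r5:Add1
cycle 4: CDB Add2=8; issue ADD r3<-Add2 // r0:5,r1:1,r2:1,r3:Add2,r4:8,r5:Add1
cycle 5: CDB Add1=-4; issue SUB r5<-Add1 // r0:5,r1:1,r2:1,r3:Add2,r4:8,r5:Add1
cycle 6: issue ADD r3<-Add3 // r0:5,r1:1,r2:1,r3:Add3,r4:8,r5:Add1
cycle 7: CDB Add2=5; issue MUL r2<-Mul1 // r0:5,r1:1,r2:Mul1,r3:Add3,r4:8,r5:Add1
cycle 8: issue MUL r2<-Mul2 // r0:5,r1:1,r2:Mul2,r3:Add3,r4:8,r5:Add1
cycle 9: CDB Add1=4; stall // r0:5,r1:1,r2:Mul2,r3:Add3,r4:8,r5:4
cycle 10: CDB Add3=6; stall // r0:5,r1:1,r2:Mul2,r3:6,r4:8,r5:4
cycle 11: stall // r0:5,r1:1,r2:Mul2,r3:6,r4:8,r5:4
cycle 12: stall // r0:5,r1:1,r2:Mul2,r3:6,r4:8,r5:4
cycle 13: stall // r0:5,r1:1,r2:Mul2,r3:6,r4:8,r5:4
cycle 14: CDB Mul1=32; issue MUL r4<-Mul1 // r0:5,r1:1,r2:Mul2,r3:6,r4:Mul1,r5:4
cycle 15: CDB Mul2=24; issue ADD r4<-Add1 // r0:5,r1:1,r2:24,r3:6,r4:Add1,r5:4
cycle 16: - // r0:5,r1:1,r2:24,r3:6,r4:Add1,r5:4
cycle 17: - // r0:5,r1:1,r2:24,r3:6,r4:Add1,r5:4

STATUS = TAG Add1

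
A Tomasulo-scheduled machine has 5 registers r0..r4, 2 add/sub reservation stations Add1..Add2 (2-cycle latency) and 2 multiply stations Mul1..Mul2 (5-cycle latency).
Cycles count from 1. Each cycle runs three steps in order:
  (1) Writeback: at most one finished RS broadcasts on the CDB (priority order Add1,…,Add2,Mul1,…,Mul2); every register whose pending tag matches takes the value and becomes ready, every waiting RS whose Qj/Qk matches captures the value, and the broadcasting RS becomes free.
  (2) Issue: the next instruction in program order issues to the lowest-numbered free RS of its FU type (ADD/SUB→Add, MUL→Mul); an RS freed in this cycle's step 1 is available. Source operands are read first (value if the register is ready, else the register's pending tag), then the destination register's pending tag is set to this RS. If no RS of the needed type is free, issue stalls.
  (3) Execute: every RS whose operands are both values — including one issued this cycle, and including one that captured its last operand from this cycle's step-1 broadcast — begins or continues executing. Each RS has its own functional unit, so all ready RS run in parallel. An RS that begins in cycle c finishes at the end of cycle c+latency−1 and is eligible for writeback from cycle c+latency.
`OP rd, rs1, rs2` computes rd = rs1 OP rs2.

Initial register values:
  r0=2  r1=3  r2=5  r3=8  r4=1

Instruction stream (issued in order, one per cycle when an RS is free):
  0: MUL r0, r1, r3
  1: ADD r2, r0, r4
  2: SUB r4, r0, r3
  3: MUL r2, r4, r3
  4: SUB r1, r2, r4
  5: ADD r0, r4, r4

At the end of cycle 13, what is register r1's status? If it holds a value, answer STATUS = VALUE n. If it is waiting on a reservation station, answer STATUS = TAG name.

  c1: issue MUL r0<-Mul1  regs: r0:Mul1,r1:3,r2:5,r3:8,r4:1
  c2: issue ADD r2<-Add1  regs: r0:Mul1,r1:3,r2:Add1,r3:8,r4:1
  c3: issue SUB r4<-Add2  regs: r0:Mul1,r1:3,r2:Add1,r3:8,r4:Add2
  c4: issue MUL r2<-Mul2  regs: r0:Mul1,r1:3,r2:Mul2,r3:8,r4:Add2
  c5: stall  regs: r0:Mul1,r1:3,r2:Mul2,r3:8,r4:Add2
  c6: CDB Mul1=24; stall  regs: r0:24,r1:3,r2:Mul2,r3:8,r4:Add2
  c7: stall  regs: r0:24,r1:3,r2:Mul2,r3:8,r4:Add2
  c8: CDB Add1=25; issue SUB r1<-Add1  regs: r0:24,r1:Add1,r2:Mul2,r3:8,r4:Add2
  c9: CDB Add2=16; issue ADD r0<-Add2  regs: r0:Add2,r1:Add1,r2:Mul2,r3:8,r4:16
  c10: -  regs: r0:Add2,r1:Add1,r2:Mul2,r3:8,r4:16
  c11: CDB Add2=32  regs: r0:32,r1:Add1,r2:Mul2,r3:8,r4:16
  c12: -  regs: r0:32,r1:Add1,r2:Mul2,r3:8,r4:16
  c13: -  regs: r0:32,r1:Add1,r2:Mul2,r3:8,r4:16

STATUS = TAG Add1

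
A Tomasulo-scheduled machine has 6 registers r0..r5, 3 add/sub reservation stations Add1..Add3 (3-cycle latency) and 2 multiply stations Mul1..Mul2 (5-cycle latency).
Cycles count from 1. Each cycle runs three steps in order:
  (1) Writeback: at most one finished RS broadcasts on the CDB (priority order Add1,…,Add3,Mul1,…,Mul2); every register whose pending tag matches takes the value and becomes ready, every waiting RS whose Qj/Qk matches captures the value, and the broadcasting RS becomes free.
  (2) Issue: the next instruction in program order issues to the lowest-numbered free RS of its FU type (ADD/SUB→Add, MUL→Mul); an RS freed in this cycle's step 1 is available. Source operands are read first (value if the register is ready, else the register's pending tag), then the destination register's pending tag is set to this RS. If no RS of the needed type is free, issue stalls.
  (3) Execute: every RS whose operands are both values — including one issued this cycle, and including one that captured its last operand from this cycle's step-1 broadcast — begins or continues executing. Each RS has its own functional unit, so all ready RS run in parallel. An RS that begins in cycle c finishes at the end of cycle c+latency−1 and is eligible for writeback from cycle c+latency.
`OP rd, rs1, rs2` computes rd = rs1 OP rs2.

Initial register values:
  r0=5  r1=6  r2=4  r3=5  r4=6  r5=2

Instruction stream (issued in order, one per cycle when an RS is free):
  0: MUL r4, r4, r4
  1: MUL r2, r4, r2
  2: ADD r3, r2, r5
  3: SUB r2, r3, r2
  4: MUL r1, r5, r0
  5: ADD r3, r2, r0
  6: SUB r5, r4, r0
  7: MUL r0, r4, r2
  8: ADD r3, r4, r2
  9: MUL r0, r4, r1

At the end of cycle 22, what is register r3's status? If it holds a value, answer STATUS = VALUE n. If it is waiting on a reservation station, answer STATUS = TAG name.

  c1: issue MUL r4<-Mul1  regs: r0:5,r1:6,r2:4,r3:5,r4:Mul1,r5:2
  c2: issue MUL r2<-Mul2  regs: r0:5,r1:6,r2:Mul2,r3:5,r4:Mul1,r5:2
  c3: issue ADD r3<-Add1  regs: r0:5,r1:6,r2:Mul2,r3:Add1,r4:Mul1,r5:2
  c4: issue SUB r2<-Add2  regs: r0:5,r1:6,r2:Add2,r3:Add1,r4:Mul1,r5:2
  c5: stall  regs: r0:5,r1:6,r2:Add2,r3:Add1,r4:Mul1,r5:2
  c6: CDB Mul1=36; issue MUL r1<-Mul1  regs: r0:5,r1:Mul1,r2:Add2,r3:Add1,r4:36,r5:2
  c7: issue ADD r3<-Add3  regs: r0:5,r1:Mul1,r2:Add2,r3:Add3,r4:36,r5:2
  c8: stall  regs: r0:5,r1:Mul1,r2:Add2,r3:Add3,r4:36,r5:2
  c9: stall  regs: r0:5,r1:Mul1,r2:Add2,r3:Add3,r4:36,r5:2
  c10: stall  regs: r0:5,r1:Mul1,r2:Add2,r3:Add3,r4:36,r5:2
  c11: CDB Mul1=10; stall  regs: r0:5,r1:10,r2:Add2,r3:Add3,r4:36,r5:2
  c12: CDB Mul2=144; stall  regs: r0:5,r1:10,r2:Add2,r3:Add3,r4:36,r5:2
  c13: stall  regs: r0:5,r1:10,r2:Add2,r3:Add3,r4:36,r5:2
  c14: stall  regs: r0:5,r1:10,r2:Add2,r3:Add3,r4:36,r5:2
  c15: CDB Add1=146; issue SUB r5<-Add1  regs: r0:5,r1:10,r2:Add2,r3:Add3,r4:36,r5:Add1
  c16: issue MUL r0<-Mul1  regs: r0:Mul1,r1:10,r2:Add2,r3:Add3,r4:36,r5:Add1
  c17: stall  regs: r0:Mul1,r1:10,r2:Add2,r3:Add3,r4:36,r5:Add1
  c18: CDB Add1=31; issue ADD r3<-Add1  regs: r0:Mul1,r1:10,r2:Add2,r3:Add1,r4:36,r5:31
  c19: CDB Add2=2; issue MUL r0<-Mul2  regs: r0:Mul2,r1:10,r2:2,r3:Add1,r4:36,r5:31
  c20: -  regs: r0:Mul2,r1:10,r2:2,r3:Add1,r4:36,r5:31
  c21: -  regs: r0:Mul2,r1:10,r2:2,r3:Add1,r4:36,r5:31
  c22: CDB Add1=38  regs: r0:Mul2,r1:10,r2:2,r3:38,r4:36,r5:31

STATUS = VALUE 38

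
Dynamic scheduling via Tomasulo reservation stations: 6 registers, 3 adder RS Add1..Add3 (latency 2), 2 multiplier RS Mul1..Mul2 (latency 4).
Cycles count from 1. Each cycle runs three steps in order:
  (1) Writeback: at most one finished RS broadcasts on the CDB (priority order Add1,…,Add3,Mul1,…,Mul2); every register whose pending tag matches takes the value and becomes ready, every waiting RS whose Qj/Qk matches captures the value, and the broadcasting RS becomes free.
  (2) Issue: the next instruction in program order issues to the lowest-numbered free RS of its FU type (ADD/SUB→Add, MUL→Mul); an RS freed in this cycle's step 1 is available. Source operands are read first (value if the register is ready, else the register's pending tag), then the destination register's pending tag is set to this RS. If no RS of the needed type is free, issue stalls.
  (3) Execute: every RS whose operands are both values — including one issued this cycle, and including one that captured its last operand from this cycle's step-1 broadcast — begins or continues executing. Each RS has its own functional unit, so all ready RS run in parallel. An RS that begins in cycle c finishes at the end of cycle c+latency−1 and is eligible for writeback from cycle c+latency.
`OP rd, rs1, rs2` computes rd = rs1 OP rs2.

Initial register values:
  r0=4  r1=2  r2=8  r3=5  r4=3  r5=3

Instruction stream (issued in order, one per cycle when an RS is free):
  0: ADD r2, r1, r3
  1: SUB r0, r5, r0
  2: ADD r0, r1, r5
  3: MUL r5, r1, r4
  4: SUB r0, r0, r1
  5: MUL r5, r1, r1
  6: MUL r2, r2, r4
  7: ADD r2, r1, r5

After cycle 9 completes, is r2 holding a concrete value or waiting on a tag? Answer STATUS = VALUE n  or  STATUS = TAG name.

c1: issue ADD r2<-Add1 | r0:4,r1:2,r2:Add1,r3:5,r4:3,r5:3
c2: issue SUB r0<-Add2 | r0:Add2,r1:2,r2:Add1,r3:5,r4:3,r5:3
c3: CDB Add1=7; issue ADD r0<-Add1 | r0:Add1,r1:2,r2:7,r3:5,r4:3,r5:3
c4: CDB Add2=-1; issue MUL r5<-Mul1 | r0:Add1,r1:2,r2:7,r3:5,r4:3,r5:Mul1
c5: CDB Add1=5; issue SUB r0<-Add1 | r0:Add1,r1:2,r2:7,r3:5,r4:3,r5:Mul1
c6: issue MUL r5<-Mul2 | r0:Add1,r1:2,r2:7,r3:5,r4:3,r5:Mul2
c7: CDB Add1=3; stall | r0:3,r1:2,r2:7,r3:5,r4:3,r5:Mul2
c8: CDB Mul1=6; issue MUL r2<-Mul1 | r0:3,r1:2,r2:Mul1,r3:5,r4:3,r5:Mul2
c9: issue ADD r2<-Add1 | r0:3,r1:2,r2:Add1,r3:5,r4:3,r5:Mul2

STATUS = TAG Add1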